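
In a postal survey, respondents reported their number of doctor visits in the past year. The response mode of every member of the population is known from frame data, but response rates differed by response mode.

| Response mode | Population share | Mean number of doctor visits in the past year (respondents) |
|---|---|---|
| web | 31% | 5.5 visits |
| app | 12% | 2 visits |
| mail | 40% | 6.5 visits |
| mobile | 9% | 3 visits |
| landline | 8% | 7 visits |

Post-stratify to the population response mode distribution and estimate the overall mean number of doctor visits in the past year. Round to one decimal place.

Reweight to the known response mode distribution:
  web: 0.31 × 5.5 = 1.705
  app: 0.12 × 2 = 0.24
  mail: 0.4 × 6.5 = 2.6
  mobile: 0.09 × 3 = 0.27
  landline: 0.08 × 7 = 0.56
Post-stratified estimate = 5.375 → 5.4.

5.4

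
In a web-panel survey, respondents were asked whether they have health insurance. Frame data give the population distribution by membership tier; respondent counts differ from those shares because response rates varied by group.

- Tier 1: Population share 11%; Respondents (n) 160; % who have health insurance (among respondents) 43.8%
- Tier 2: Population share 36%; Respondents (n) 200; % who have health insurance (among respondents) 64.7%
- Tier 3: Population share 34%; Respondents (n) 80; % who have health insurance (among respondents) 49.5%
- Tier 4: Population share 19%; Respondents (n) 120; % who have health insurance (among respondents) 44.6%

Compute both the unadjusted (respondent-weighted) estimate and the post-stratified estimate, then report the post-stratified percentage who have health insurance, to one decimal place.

53.4%

Unadjusted (pooled respondent) estimate weights by respondent counts:
  (160/560)×43.8 + (200/560)×64.7 + (80/560)×49.5 + (120/560)×44.6 = 52.25%
Reweighting by population membership tier shares:
  0.11×43.8 + 0.36×64.7 + 0.34×49.5 + 0.19×44.6 = 53.414%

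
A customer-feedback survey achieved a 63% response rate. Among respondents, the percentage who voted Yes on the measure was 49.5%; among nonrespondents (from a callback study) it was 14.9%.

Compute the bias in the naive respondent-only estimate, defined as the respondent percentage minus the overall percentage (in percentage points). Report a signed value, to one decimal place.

+12.8 percentage points

Nonresponse fraction = 1 − 0.63 = 0.37.
Bias = (nonresponse fraction) × (respondent percentage − nonrespondent percentage)
     = 0.37 × (49.5 − 14.9) = 0.37 × 34.6 = 12.802.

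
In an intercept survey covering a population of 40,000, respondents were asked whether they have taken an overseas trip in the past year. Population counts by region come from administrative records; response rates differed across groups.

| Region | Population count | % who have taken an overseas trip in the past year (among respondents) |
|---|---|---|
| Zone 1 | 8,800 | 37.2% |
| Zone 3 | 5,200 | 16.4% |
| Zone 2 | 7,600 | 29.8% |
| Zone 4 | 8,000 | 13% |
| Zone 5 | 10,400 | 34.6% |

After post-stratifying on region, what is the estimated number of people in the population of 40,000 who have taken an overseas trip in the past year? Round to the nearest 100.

Estimated count per cell = population count × respondent percentage:
  Zone 1: 8,800 × 37.2% = 3273.6
  Zone 3: 5,200 × 16.4% = 852.8
  Zone 2: 7,600 × 29.8% = 2264.8
  Zone 4: 8,000 × 13% = 1040
  Zone 5: 10,400 × 34.6% = 3598.4
Estimated total = 11029.6 → 11,000.

11,000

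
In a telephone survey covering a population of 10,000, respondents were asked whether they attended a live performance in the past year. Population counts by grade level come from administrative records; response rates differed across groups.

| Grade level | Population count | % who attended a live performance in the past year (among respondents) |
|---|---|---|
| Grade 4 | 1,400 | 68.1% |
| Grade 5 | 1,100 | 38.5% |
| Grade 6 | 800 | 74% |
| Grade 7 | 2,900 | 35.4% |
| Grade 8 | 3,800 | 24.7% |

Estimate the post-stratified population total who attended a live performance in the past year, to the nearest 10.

3,930

Apply each group's respondent rate to its population count:
  Grade 4: 1,400 × 68.1% = 953.4
  Grade 5: 1,100 × 38.5% = 423.5
  Grade 6: 800 × 74% = 592
  Grade 7: 2,900 × 35.4% = 1026.6
  Grade 8: 3,800 × 24.7% = 938.6
Estimated total = 3934.1 → 3,930.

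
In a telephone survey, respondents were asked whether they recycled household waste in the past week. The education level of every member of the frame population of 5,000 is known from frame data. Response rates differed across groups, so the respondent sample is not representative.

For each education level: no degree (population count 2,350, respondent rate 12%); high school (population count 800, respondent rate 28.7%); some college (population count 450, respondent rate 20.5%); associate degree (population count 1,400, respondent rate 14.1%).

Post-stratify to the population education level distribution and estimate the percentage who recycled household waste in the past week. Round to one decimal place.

16.0%

Each cell contributes population-share × respondent value:
  no degree: (2,350/5,000) × 12 = 5.64
  high school: (800/5,000) × 28.7 = 4.592
  some college: (450/5,000) × 20.5 = 1.845
  associate degree: (1,400/5,000) × 14.1 = 3.948
Post-stratified estimate = 16.025 → 16.0%.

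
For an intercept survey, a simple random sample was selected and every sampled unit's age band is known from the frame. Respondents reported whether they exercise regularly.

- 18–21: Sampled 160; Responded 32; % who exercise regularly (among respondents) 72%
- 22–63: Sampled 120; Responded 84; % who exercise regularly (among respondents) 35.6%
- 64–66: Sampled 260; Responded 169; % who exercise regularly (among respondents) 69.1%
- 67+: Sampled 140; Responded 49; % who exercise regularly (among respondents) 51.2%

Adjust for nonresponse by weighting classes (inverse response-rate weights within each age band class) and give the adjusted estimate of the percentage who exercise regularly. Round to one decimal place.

Class response rates: 18–21 32/160 = 20%, 22–63 84/120 = 70%, 64–66 169/260 = 65%, 67+ 49/140 = 35%.
Weighting each respondent by the inverse class response rate inflates each class back to its sampled size, so the class weight is n_sampled:
  18–21: 160 × 72 = 11,520
  22–63: 120 × 35.6 = 4272
  64–66: 260 × 69.1 = 17,966
  67+: 140 × 51.2 = 7168
Adjusted estimate = 40,926 / 680 = 60.1853 → 60.2%.

60.2%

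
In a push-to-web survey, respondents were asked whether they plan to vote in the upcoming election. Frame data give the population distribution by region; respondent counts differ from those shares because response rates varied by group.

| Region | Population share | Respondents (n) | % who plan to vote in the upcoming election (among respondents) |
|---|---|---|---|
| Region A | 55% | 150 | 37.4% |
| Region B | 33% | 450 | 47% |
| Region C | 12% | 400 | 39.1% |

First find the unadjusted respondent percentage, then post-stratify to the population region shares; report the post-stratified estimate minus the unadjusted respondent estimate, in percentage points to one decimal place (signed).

Without adjustment, the pooled respondent share is:
  (150/1000)×37.4 + (450/1000)×47 + (400/1000)×39.1 = 42.4%
Post-stratifying to population shares instead:
  0.55×37.4 + 0.33×47 + 0.12×39.1 = 40.772%
Difference = 40.772 − 42.4 = -1.628 pp.

-1.6 percentage points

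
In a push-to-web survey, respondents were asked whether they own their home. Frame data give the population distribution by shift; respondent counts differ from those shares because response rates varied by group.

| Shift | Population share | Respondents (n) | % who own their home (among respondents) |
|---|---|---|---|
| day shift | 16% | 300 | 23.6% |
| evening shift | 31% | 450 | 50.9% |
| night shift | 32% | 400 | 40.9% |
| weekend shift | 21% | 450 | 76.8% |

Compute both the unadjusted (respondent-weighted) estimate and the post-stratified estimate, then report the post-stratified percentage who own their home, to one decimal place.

48.8%

Unadjusted (pooled respondent) estimate weights by respondent counts:
  (300/1600)×23.6 + (450/1600)×50.9 + (400/1600)×40.9 + (450/1600)×76.8 = 50.5656%
Post-stratifying to population shares instead:
  0.16×23.6 + 0.31×50.9 + 0.32×40.9 + 0.21×76.8 = 48.771%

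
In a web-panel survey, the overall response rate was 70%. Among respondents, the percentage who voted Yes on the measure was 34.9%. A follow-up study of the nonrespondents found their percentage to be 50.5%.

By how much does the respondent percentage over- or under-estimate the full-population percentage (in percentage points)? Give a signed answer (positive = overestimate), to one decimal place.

Nonresponse fraction = 1 − 0.7 = 0.3.
Bias = (nonresponse fraction) × (respondent percentage − nonrespondent percentage)
     = 0.3 × (34.9 − 50.5) = 0.3 × -15.6 = -4.68.

-4.7 percentage points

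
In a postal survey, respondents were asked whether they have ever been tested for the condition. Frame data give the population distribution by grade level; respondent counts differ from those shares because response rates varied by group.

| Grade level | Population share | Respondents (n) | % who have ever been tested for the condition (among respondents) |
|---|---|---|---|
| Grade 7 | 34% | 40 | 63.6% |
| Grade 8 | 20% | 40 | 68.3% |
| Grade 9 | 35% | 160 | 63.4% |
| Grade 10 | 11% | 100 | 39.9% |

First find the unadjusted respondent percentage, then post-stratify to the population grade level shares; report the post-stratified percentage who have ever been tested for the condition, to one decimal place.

61.9%

Unadjusted (pooled respondent) estimate weights by respondent counts:
  (40/340)×63.6 + (40/340)×68.3 + (160/340)×63.4 + (100/340)×39.9 = 57.0882%
Post-stratified estimate weights by population shares:
  0.34×63.6 + 0.2×68.3 + 0.35×63.4 + 0.11×39.9 = 61.863%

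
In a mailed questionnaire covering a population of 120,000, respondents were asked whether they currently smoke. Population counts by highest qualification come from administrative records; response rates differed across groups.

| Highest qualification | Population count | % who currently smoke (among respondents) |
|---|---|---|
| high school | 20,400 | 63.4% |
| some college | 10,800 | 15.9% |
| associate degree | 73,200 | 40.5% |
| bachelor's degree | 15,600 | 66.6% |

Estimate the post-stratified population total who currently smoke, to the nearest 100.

54,700

Apply each group's respondent rate to its population count:
  high school: 20,400 × 63.4% = 12933.6
  some college: 10,800 × 15.9% = 1717.2
  associate degree: 73,200 × 40.5% = 29,646
  bachelor's degree: 15,600 × 66.6% = 10389.6
Estimated total = 54686.4 → 54,700.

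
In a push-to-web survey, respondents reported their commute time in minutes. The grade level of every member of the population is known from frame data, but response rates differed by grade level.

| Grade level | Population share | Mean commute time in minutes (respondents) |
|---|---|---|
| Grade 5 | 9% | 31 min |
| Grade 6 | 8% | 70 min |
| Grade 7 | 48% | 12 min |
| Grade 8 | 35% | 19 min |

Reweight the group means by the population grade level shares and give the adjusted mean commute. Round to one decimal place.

20.8

Each cell contributes population-share × respondent value:
  Grade 5: 0.09 × 31 = 2.79
  Grade 6: 0.08 × 70 = 5.6
  Grade 7: 0.48 × 12 = 5.76
  Grade 8: 0.35 × 19 = 6.65
Post-stratified estimate = 20.8 → 20.8.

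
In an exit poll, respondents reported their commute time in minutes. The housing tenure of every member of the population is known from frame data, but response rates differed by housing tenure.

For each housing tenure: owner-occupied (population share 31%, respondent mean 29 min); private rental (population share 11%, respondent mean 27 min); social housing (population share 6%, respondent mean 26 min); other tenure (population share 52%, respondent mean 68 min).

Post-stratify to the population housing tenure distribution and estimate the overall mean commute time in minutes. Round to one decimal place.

48.9

Reweight to the known housing tenure distribution:
  owner-occupied: 0.31 × 29 = 8.99
  private rental: 0.11 × 27 = 2.97
  social housing: 0.06 × 26 = 1.56
  other tenure: 0.52 × 68 = 35.36
Post-stratified estimate = 48.88 → 48.9.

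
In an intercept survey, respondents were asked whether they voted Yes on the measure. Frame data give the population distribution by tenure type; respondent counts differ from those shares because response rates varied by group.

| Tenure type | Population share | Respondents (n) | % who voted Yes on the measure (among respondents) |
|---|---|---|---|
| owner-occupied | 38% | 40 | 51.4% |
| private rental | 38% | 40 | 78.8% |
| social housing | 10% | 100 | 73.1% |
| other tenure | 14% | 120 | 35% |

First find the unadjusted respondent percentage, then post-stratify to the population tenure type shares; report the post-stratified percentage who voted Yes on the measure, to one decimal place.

61.7%

Naive respondent-only estimate (weights = respondent counts):
  (40/300)×51.4 + (40/300)×78.8 + (100/300)×73.1 + (120/300)×35 = 55.7267%
Post-stratifying to population shares instead:
  0.38×51.4 + 0.38×78.8 + 0.1×73.1 + 0.14×35 = 61.686%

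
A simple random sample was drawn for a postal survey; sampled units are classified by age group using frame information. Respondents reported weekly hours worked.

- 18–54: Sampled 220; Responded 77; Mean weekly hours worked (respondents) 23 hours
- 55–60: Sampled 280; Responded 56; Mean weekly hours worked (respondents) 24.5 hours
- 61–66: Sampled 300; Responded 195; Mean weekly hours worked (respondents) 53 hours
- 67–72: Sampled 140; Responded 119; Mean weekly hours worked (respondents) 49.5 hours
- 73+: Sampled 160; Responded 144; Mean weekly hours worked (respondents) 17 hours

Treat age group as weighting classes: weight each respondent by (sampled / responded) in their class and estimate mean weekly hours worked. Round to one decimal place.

34.1

Response rates by class: 18–54 77/220 = 35%, 55–60 56/280 = 20%, 61–66 195/300 = 65%, 67–72 119/140 = 85%, 73+ 144/160 = 90%.
Weighting each respondent by the inverse class response rate inflates each class back to its sampled size, so the class weight is n_sampled:
  18–54: 220 × 23 = 5060
  55–60: 280 × 24.5 = 6860
  61–66: 300 × 53 = 15,900
  67–72: 140 × 49.5 = 6930
  73+: 160 × 17 = 2720
Adjusted estimate = 37,470 / 1,100 = 34.0636 → 34.1.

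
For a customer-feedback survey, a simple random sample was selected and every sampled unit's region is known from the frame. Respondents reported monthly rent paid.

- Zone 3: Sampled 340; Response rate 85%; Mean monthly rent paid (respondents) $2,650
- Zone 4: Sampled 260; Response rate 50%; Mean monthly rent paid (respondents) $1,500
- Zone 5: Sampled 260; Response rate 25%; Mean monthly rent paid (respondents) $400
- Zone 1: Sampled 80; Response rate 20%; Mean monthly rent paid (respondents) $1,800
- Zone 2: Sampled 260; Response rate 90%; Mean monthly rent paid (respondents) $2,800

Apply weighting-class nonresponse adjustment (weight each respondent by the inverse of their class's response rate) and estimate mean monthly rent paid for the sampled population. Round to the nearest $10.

With weight = n_sampled/n_responded per class, the weighted class total is n_sampled:
  Zone 3: 340 × 2650 = 901,000
  Zone 4: 260 × 1500 = 390,000
  Zone 5: 260 × 400 = 104,000
  Zone 1: 80 × 1800 = 144,000
  Zone 2: 260 × 2800 = 728,000
Adjusted estimate = 2,267,000 / 1,200 = 1889.17 → $1,890.

$1,890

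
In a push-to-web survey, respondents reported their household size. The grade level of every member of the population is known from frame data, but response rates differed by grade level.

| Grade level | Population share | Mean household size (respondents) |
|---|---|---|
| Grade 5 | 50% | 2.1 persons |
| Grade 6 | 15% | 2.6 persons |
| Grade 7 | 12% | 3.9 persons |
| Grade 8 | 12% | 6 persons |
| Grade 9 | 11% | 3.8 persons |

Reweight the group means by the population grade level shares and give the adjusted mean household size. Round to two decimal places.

3.05

Each cell contributes population-share × respondent value:
  Grade 5: 0.5 × 2.1 = 1.05
  Grade 6: 0.15 × 2.6 = 0.39
  Grade 7: 0.12 × 3.9 = 0.468
  Grade 8: 0.12 × 6 = 0.72
  Grade 9: 0.11 × 3.8 = 0.418
Post-stratified estimate = 3.046 → 3.05.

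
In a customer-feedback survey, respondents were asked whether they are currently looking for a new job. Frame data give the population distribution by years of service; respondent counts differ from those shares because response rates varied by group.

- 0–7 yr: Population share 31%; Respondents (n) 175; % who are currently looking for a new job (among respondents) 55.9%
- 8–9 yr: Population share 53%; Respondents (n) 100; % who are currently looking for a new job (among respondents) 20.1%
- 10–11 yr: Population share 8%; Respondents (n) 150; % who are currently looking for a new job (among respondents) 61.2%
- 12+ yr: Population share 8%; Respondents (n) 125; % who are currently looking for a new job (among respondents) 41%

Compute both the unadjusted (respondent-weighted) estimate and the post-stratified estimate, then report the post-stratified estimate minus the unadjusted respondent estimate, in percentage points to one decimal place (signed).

-11.3 percentage points

Unadjusted (pooled respondent) estimate weights by respondent counts:
  (175/550)×55.9 + (100/550)×20.1 + (150/550)×61.2 + (125/550)×41 = 47.45%
Reweighting by population years of service shares:
  0.31×55.9 + 0.53×20.1 + 0.08×61.2 + 0.08×41 = 36.158%
Difference = 36.158 − 47.45 = -11.292 pp.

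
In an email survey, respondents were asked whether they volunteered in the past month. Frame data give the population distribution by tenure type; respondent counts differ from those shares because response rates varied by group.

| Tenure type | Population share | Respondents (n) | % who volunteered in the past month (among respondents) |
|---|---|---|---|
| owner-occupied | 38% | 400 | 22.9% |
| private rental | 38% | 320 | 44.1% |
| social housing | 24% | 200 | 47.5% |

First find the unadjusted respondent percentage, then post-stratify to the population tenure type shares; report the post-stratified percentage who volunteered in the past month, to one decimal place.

36.9%

Without adjustment, the pooled respondent share is:
  (400/920)×22.9 + (320/920)×44.1 + (200/920)×47.5 = 35.6217%
Post-stratified estimate weights by population shares:
  0.38×22.9 + 0.38×44.1 + 0.24×47.5 = 36.86%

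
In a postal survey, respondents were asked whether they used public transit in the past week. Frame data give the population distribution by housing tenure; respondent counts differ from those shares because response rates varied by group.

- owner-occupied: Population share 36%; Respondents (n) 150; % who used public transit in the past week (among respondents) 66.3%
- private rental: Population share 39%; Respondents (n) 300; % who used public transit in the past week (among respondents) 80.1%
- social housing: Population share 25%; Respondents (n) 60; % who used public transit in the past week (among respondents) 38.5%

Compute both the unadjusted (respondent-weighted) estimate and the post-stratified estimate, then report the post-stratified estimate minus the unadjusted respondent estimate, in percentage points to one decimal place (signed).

Naive respondent-only estimate (weights = respondent counts):
  (150/510)×66.3 + (300/510)×80.1 + (60/510)×38.5 = 71.1471%
Post-stratified estimate weights by population shares:
  0.36×66.3 + 0.39×80.1 + 0.25×38.5 = 64.732%
Difference = 64.732 − 71.1471 = -6.4151 pp.

-6.4 percentage points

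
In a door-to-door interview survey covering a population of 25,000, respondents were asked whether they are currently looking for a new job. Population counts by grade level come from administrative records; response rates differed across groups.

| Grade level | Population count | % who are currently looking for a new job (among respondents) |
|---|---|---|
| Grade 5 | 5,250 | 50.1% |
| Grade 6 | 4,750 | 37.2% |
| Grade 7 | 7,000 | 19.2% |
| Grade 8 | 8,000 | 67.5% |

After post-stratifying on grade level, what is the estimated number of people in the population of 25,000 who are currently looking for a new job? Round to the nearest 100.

11,100

Each cell contributes its population count × the respondent rate:
  Grade 5: 5,250 × 50.1% = 2630.25
  Grade 6: 4,750 × 37.2% = 1767
  Grade 7: 7,000 × 19.2% = 1344
  Grade 8: 8,000 × 67.5% = 5400
Estimated total = 11141.2 → 11,100.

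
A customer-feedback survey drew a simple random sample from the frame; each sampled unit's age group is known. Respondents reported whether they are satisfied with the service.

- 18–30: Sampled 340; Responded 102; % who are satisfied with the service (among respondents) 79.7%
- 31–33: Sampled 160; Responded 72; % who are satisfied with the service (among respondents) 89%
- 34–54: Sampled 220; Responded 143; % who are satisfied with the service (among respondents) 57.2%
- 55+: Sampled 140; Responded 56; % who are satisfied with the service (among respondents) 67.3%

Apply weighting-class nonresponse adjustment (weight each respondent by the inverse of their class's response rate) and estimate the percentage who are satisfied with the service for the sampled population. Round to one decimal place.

73.7%

Response rates by class: 18–30 102/340 = 30%, 31–33 72/160 = 45%, 34–54 143/220 = 65%, 55+ 56/140 = 40%.
Inverse-response-rate weighting restores each class to its sampled count, so class totals weight by n_sampled:
  18–30: 340 × 79.7 = 27,098
  31–33: 160 × 89 = 14,240
  34–54: 220 × 57.2 = 12,584
  55+: 140 × 67.3 = 9422
Adjusted estimate = 63,344 / 860 = 73.6558 → 73.7%.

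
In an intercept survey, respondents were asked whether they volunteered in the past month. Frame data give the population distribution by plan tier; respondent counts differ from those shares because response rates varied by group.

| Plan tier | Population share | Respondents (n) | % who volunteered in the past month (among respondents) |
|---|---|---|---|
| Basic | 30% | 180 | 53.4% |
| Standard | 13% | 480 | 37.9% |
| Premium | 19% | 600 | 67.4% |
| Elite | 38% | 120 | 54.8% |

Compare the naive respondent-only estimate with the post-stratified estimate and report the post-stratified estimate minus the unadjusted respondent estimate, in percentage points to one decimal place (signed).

Naive respondent-only estimate (weights = respondent counts):
  (180/1380)×53.4 + (480/1380)×37.9 + (600/1380)×67.4 + (120/1380)×54.8 = 54.2174%
Post-stratified estimate weights by population shares:
  0.3×53.4 + 0.13×37.9 + 0.19×67.4 + 0.38×54.8 = 54.577%
Difference = 54.577 − 54.2174 = 0.3596 pp.

+0.4 percentage points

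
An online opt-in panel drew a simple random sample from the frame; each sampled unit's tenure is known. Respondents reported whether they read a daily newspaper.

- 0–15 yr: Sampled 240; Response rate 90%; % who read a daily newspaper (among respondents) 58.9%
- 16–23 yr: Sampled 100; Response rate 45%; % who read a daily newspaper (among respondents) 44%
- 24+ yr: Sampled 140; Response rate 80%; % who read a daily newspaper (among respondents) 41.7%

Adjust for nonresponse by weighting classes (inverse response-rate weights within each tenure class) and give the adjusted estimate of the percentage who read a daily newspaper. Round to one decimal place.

50.8%

Weighting each respondent by the inverse class response rate inflates each class back to its sampled size, so the class weight is n_sampled:
  0–15 yr: 240 × 58.9 = 14,136
  16–23 yr: 100 × 44 = 4400
  24+ yr: 140 × 41.7 = 5838
Adjusted estimate = 24,374 / 480 = 50.7792 → 50.8%.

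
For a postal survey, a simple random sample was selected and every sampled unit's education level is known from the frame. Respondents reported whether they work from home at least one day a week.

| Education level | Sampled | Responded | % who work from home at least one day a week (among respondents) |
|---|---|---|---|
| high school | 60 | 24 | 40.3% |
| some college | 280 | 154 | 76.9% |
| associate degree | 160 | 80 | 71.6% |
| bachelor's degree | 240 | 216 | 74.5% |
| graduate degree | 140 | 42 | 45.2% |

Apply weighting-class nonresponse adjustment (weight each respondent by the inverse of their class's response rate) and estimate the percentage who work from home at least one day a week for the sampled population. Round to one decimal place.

Response rates by class: high school 24/60 = 40%, some college 154/280 = 55%, associate degree 80/160 = 50%, bachelor's degree 216/240 = 90%, graduate degree 42/140 = 30%.
Weighting each respondent by the inverse class response rate inflates each class back to its sampled size, so the class weight is n_sampled:
  high school: 60 × 40.3 = 2418
  some college: 280 × 76.9 = 21,532
  associate degree: 160 × 71.6 = 11,456
  bachelor's degree: 240 × 74.5 = 17,880
  graduate degree: 140 × 45.2 = 6328
Adjusted estimate = 59,614 / 880 = 67.7432 → 67.7%.

67.7%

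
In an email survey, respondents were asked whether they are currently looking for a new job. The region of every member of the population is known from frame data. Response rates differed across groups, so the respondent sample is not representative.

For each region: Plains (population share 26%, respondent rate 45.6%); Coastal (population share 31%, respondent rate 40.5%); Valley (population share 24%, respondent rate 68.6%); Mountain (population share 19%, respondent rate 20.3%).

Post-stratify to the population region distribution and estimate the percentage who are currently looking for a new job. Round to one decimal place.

44.7%

Reweight to the known region distribution:
  Plains: 0.26 × 45.6 = 11.856
  Coastal: 0.31 × 40.5 = 12.555
  Valley: 0.24 × 68.6 = 16.464
  Mountain: 0.19 × 20.3 = 3.857
Post-stratified estimate = 44.732 → 44.7%.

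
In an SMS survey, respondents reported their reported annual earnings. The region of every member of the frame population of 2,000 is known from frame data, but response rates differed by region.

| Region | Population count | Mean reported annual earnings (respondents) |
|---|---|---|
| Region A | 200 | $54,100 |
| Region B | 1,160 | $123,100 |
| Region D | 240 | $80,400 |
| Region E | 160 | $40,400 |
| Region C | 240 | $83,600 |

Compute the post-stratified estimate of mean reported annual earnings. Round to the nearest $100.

$99,700

Reweight to the known region distribution:
  Region A: (200/2,000) × 54,100 = 5410
  Region B: (1,160/2,000) × 123,100 = 71,398
  Region D: (240/2,000) × 80,400 = 9648
  Region E: (160/2,000) × 40,400 = 3232
  Region C: (240/2,000) × 83,600 = 10,032
Post-stratified estimate = 99,720 → $99,700.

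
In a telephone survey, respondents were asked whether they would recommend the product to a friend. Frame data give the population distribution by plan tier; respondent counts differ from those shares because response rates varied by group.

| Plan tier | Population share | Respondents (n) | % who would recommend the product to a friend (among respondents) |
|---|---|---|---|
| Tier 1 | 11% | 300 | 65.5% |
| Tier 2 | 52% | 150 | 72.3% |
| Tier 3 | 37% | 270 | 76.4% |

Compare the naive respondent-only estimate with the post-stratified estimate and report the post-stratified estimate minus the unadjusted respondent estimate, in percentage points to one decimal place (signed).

Unadjusted (pooled respondent) estimate weights by respondent counts:
  (300/720)×65.5 + (150/720)×72.3 + (270/720)×76.4 = 71.0042%
Post-stratified estimate weights by population shares:
  0.11×65.5 + 0.52×72.3 + 0.37×76.4 = 73.069%
Difference = 73.069 − 71.0042 = 2.0648 pp.

+2.1 percentage points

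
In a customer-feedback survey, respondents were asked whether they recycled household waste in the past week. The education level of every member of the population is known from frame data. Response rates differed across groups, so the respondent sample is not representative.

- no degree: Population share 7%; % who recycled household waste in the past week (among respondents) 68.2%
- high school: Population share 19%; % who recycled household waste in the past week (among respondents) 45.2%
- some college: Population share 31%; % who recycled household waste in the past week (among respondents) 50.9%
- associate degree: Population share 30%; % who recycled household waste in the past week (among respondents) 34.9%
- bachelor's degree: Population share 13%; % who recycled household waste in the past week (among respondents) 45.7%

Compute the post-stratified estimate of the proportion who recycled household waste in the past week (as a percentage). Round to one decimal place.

45.6%

Post-stratification weights by population share, not respondent share:
  no degree: 0.07 × 68.2 = 4.774
  high school: 0.19 × 45.2 = 8.588
  some college: 0.31 × 50.9 = 15.779
  associate degree: 0.3 × 34.9 = 10.47
  bachelor's degree: 0.13 × 45.7 = 5.941
Post-stratified estimate = 45.552 → 45.6%.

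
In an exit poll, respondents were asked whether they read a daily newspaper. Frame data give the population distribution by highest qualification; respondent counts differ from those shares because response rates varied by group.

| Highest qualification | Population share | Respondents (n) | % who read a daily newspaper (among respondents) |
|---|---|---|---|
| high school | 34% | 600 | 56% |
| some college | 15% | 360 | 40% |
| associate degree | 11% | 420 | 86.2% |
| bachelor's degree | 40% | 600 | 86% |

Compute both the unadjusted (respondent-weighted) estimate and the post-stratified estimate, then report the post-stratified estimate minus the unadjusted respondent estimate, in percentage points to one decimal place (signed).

+0.3 percentage points

Unadjusted (pooled respondent) estimate weights by respondent counts:
  (600/1980)×56 + (360/1980)×40 + (420/1980)×86.2 + (600/1980)×86 = 68.5879%
Reweighting by population highest qualification shares:
  0.34×56 + 0.15×40 + 0.11×86.2 + 0.4×86 = 68.922%
Difference = 68.922 − 68.5879 = 0.3341 pp.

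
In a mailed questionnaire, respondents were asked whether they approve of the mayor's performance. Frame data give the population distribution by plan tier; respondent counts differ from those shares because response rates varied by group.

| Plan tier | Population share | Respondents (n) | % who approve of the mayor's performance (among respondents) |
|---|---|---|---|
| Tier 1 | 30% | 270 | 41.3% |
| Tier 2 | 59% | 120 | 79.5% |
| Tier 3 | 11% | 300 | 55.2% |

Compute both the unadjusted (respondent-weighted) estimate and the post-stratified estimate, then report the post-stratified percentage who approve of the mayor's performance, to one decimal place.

Naive respondent-only estimate (weights = respondent counts):
  (270/690)×41.3 + (120/690)×79.5 + (300/690)×55.2 = 53.987%
Post-stratified estimate weights by population shares:
  0.3×41.3 + 0.59×79.5 + 0.11×55.2 = 65.367%

65.4%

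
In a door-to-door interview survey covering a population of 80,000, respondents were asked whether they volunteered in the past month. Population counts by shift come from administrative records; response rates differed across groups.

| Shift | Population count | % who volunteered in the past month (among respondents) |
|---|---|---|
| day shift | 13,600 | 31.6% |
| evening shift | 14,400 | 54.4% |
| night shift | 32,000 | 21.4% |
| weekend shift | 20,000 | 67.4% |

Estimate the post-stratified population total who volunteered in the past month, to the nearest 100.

Each cell contributes its population count × the respondent rate:
  day shift: 13,600 × 31.6% = 4297.6
  evening shift: 14,400 × 54.4% = 7833.6
  night shift: 32,000 × 21.4% = 6848
  weekend shift: 20,000 × 67.4% = 13,480
Estimated total = 32459.2 → 32,500.

32,500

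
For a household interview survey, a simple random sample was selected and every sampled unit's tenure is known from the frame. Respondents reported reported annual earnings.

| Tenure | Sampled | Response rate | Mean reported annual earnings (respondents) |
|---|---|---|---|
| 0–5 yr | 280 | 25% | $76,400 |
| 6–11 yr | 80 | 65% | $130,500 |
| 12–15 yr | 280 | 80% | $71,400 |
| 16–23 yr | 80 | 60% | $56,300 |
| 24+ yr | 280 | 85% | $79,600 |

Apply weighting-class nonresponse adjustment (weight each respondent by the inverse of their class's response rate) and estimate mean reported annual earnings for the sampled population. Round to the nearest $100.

$78,600

Each respondent's weight = sampled/responded in their class; summing within a class gives n_sampled, so:
  0–5 yr: 280 × 76,400 = 21,392,000
  6–11 yr: 80 × 130,500 = 10,440,000
  12–15 yr: 280 × 71,400 = 19,992,000
  16–23 yr: 80 × 56,300 = 4,504,000
  24+ yr: 280 × 79,600 = 22,288,000
Adjusted estimate = 78,616,000 / 1,000 = 78,616 → $78,600.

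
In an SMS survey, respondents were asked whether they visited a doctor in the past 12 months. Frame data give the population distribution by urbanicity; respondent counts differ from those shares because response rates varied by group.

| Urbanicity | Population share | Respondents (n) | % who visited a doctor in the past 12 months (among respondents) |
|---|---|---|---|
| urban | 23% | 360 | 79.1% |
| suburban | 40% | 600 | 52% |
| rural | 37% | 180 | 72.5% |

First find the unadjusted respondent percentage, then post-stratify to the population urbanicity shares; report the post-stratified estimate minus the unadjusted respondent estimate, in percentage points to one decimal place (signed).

Unadjusted (pooled respondent) estimate weights by respondent counts:
  (360/1140)×79.1 + (600/1140)×52 + (180/1140)×72.5 = 63.7947%
Reweighting by population urbanicity shares:
  0.23×79.1 + 0.4×52 + 0.37×72.5 = 65.818%
Difference = 65.818 − 63.7947 = 2.0233 pp.

+2.0 percentage points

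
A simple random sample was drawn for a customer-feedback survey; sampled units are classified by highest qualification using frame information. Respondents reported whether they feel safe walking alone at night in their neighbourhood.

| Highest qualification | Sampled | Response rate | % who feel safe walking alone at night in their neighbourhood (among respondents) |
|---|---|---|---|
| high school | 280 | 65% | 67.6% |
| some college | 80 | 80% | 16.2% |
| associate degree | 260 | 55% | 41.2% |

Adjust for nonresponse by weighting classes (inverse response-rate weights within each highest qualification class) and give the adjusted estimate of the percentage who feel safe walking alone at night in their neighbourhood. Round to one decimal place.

49.9%

Inverse-response-rate weighting restores each class to its sampled count, so class totals weight by n_sampled:
  high school: 280 × 67.6 = 18,928
  some college: 80 × 16.2 = 1296
  associate degree: 260 × 41.2 = 10,712
Adjusted estimate = 30,936 / 620 = 49.8968 → 49.9%.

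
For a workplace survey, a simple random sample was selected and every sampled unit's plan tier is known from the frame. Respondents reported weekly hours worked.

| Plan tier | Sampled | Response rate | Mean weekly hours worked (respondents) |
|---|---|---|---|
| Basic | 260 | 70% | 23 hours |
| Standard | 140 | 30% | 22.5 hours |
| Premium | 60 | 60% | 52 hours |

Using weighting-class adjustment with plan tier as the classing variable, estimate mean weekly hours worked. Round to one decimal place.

Each respondent's weight = sampled/responded in their class; summing within a class gives n_sampled, so:
  Basic: 260 × 23 = 5980
  Standard: 140 × 22.5 = 3150
  Premium: 60 × 52 = 3120
Adjusted estimate = 12,250 / 460 = 26.6304 → 26.6.

26.6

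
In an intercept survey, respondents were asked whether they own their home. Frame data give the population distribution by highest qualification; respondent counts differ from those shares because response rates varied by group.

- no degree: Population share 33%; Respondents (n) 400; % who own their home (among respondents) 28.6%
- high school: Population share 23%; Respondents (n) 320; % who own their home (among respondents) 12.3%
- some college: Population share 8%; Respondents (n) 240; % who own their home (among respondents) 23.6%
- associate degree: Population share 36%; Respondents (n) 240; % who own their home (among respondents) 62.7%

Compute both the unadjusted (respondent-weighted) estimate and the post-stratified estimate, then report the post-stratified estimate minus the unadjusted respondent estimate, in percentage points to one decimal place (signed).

Naive respondent-only estimate (weights = respondent counts):
  (400/1200)×28.6 + (320/1200)×12.3 + (240/1200)×23.6 + (240/1200)×62.7 = 30.0733%
Post-stratifying to population shares instead:
  0.33×28.6 + 0.23×12.3 + 0.08×23.6 + 0.36×62.7 = 36.727%
Difference = 36.727 − 30.0733 = 6.6537 pp.

+6.7 percentage points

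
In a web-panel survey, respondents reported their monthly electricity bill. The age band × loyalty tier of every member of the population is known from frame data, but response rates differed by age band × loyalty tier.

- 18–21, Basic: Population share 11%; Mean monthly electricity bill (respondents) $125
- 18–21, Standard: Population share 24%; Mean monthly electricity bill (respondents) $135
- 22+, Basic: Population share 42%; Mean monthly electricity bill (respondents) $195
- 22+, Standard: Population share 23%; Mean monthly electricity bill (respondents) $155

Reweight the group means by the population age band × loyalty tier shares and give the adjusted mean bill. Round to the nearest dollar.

$164

Reweight to the known age band × loyalty tier distribution:
  18–21, Basic: 0.11 × 125 = 13.75
  18–21, Standard: 0.24 × 135 = 32.4
  22+, Basic: 0.42 × 195 = 81.9
  22+, Standard: 0.23 × 155 = 35.65
Post-stratified estimate = 163.7 → $164.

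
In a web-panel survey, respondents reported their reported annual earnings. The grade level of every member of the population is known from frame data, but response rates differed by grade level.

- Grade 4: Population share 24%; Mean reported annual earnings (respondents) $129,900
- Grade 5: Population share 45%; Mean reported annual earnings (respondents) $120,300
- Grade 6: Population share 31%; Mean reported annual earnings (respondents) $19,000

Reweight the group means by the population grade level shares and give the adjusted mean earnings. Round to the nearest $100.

$91,200

Weight each group's respondent value by its population share:
  Grade 4: 0.24 × 129,900 = 31,176
  Grade 5: 0.45 × 120,300 = 54,135
  Grade 6: 0.31 × 19,000 = 5890
Post-stratified estimate = 91,201 → $91,200.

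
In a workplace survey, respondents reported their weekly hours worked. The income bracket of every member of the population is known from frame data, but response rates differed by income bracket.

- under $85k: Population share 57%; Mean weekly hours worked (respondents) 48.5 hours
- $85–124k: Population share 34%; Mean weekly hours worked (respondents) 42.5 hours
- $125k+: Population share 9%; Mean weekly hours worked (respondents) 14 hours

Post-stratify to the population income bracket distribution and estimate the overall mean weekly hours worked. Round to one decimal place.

Post-stratification weights by population share, not respondent share:
  under $85k: 0.57 × 48.5 = 27.645
  $85–124k: 0.34 × 42.5 = 14.45
  $125k+: 0.09 × 14 = 1.26
Post-stratified estimate = 43.355 → 43.4.

43.4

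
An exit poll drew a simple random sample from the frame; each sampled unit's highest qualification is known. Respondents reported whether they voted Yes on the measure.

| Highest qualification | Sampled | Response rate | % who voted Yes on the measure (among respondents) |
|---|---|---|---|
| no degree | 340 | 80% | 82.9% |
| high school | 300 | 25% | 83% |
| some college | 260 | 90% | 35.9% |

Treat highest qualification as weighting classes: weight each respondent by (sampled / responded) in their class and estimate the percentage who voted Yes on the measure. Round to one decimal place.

69.4%

With weight = n_sampled/n_responded per class, the weighted class total is n_sampled:
  no degree: 340 × 82.9 = 28186
  high school: 300 × 83 = 24,900
  some college: 260 × 35.9 = 9334
Adjusted estimate = 62,420 / 900 = 69.3556 → 69.4%.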